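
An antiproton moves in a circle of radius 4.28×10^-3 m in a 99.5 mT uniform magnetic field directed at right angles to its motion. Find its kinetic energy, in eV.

v = qBr/m = (1×1.60×10^-19)(0.0995)(4.28×10^-3) / (1.67×10^-27) = 4.08×10^4 m/s.
K = ½mv² = 0.5·(1.67×10^-27)·(4.08×10^4)² = 1.39×10^-18 J = 8.69 eV.

K ≈ 8.69 eV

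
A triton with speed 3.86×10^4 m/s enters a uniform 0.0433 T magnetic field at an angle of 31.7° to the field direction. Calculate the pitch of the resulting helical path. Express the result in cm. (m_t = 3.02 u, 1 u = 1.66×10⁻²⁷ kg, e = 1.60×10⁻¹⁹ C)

pitch ≈ 14.9 cm

The velocity component along B is v∥ = v cos31.7° = 3.28×10^4 m/s.
The cyclotron period T = 2πm/(qB) = 4.55×10^-6 s is set by m, q, B alone.
Pitch = v∥·T = (3.28×10^4)(4.55×10^-6) = 0.149 m.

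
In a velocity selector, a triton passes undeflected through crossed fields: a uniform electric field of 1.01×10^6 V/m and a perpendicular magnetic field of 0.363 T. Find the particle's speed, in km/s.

For zero net force, qE = qvB, so v = E/B.
v = (1.01×10^6) / (0.363) = 2.78×10^6 m/s.

v ≈ 2780 km/s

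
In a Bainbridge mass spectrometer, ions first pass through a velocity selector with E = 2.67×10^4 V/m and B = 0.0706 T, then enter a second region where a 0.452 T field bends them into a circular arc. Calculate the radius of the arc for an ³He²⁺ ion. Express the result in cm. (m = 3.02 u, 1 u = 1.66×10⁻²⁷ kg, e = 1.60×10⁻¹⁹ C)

The selector passes v = E/B = 2.67×10^4/0.0706 = 3.78×10^5 m/s.
In the deflection region, r = mv/(qB₂) = (5.01×10^-27)(3.78×10^5) / [(2×1.60×10^-19)(0.452)] = 0.0131 m.

r ≈ 1.31 cm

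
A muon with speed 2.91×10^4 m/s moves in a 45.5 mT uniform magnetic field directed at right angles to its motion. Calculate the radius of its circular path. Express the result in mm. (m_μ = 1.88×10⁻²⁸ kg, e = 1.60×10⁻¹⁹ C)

The magnetic force provides the centripetal force: qvB = mv²/r, so r = mv/(qB).
r = (1.88×10^-28 kg)(2.91×10^4 m/s) / [(1×1.60×10^-19 C)(0.0455 T)] = 7.51×10^-4 m.

r ≈ 0.751 mm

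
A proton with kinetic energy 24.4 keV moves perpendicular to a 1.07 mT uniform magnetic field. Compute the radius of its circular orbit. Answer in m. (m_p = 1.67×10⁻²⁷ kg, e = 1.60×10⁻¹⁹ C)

r ≈ 21.1 m

Convert the energy: K = 24.4 keV = 3.90×10^-15 J.
v = √(2K/m) = √(2·3.90×10^-15/1.67×10^-27) = 2.16×10^6 m/s.
r = mv/(qB) = (1.67×10^-27)(2.16×10^6) / [(1×1.60×10^-19)(1.07×10^-3)] = 21.1 m.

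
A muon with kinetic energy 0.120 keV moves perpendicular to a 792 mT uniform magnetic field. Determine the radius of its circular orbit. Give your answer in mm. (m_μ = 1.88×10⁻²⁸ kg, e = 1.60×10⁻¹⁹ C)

r ≈ 0.671 mm

Convert the energy: K = 0.120 keV = 1.92×10^-17 J.
v = √(2K/m) = √(2·1.92×10^-17/1.88×10^-28) = 4.52×10^5 m/s.
r = mv/(qB) = (1.88×10^-28)(4.52×10^5) / [(1×1.60×10^-19)(0.792)] = 6.71×10^-4 m.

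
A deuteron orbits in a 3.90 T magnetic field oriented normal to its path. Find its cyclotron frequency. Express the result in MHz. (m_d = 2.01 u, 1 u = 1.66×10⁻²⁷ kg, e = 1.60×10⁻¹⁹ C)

f = qB/(2πm) = (1×1.60×10^-19)(3.90) / [2π(3.34×10^-27)] = 2.98×10^7 Hz.

f ≈ 29.8 MHz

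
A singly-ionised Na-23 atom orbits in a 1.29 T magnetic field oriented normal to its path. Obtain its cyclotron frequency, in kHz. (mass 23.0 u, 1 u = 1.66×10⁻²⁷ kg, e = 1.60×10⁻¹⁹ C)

f = qB/(2πm) = (1×1.60×10^-19)(1.29) / [2π(3.82×10^-26)] = 8.60×10^5 Hz.

f ≈ 860 kHz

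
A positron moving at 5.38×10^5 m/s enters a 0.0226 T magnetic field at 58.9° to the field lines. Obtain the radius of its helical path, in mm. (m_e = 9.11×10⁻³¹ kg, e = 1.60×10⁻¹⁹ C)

r ≈ 0.116 mm

Only the perpendicular component v⊥ = v sin58.9° = 4.61×10^5 m/s is bent by the field.
r = m v⊥ /(qB) = (9.11×10^-31)(4.61×10^5) / [(1×1.60×10^-19)(0.0226)] = 1.16×10^-4 m.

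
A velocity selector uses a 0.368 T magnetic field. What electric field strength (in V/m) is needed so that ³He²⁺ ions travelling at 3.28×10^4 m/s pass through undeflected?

qE = qvB ⇒ E = vB = (3.28×10^4)(0.368) = 1.21×10^4 V/m.

E ≈ 1.21×10^4 V/m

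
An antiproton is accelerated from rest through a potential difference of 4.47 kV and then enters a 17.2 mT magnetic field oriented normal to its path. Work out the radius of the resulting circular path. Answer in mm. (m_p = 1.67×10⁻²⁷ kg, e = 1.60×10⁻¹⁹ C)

r ≈ 562 mm

The kinetic energy gained is K = qV = (1×1.60×10^-19)(4470) = 7.15×10^-16 J.
v = √(2K/m) = 9.25×10^5 m/s.
r = mv/(qB) = (1.67×10^-27)(9.25×10^5) / [(1×1.60×10^-19)(0.0172)] = 0.562 m.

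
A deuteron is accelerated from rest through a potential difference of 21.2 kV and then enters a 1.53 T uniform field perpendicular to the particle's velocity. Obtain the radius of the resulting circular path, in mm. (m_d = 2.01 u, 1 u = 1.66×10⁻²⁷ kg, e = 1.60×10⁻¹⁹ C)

r ≈ 19.4 mm

The kinetic energy gained is K = qV = (1×1.60×10^-19)(2.12×10^4) = 3.39×10^-15 J.
v = √(2K/m) = 1.43×10^6 m/s.
r = mv/(qB) = (3.34×10^-27)(1.43×10^6) / [(1×1.60×10^-19)(1.53)] = 0.0194 m.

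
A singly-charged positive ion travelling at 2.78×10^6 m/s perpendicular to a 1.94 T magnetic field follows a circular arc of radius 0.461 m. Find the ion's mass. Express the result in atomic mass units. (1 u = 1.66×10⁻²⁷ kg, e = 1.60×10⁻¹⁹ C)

m ≈ 31.0 u

qvB = mv²/r ⇒ m = qBr/v.
m = (1×1.60×10^-19)(1.94)(0.461) / (2.78×10^6) = 5.15×10^-26 kg = 31.0 u.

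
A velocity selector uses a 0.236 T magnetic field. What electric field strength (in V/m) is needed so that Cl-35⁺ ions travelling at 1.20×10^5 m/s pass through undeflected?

E ≈ 2.83×10^4 V/m

qE = qvB ⇒ E = vB = (1.20×10^5)(0.236) = 2.83×10^4 V/m.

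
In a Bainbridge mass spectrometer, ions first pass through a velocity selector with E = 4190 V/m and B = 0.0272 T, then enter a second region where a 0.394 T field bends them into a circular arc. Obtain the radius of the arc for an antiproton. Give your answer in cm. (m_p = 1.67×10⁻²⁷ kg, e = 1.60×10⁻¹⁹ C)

r ≈ 0.408 cm

The selector passes v = E/B = 4190/0.0272 = 1.54×10^5 m/s.
In the deflection region, r = mv/(qB₂) = (1.67×10^-27)(1.54×10^5) / [(1×1.60×10^-19)(0.394)] = 4.08×10^-3 m.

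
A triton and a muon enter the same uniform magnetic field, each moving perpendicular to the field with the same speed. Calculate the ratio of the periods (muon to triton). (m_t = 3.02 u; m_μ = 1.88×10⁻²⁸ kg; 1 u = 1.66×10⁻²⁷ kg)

T = 2πm/(qB) is independent of speed, so T₂/T₁ = (m₂/q₂)/(m₁/q₁).
T_{muon}/T_{triton} = (1.88×10^-28/1e) / (5.01×10^-27/1e) = 0.0375.

ratio ≈ 0.0375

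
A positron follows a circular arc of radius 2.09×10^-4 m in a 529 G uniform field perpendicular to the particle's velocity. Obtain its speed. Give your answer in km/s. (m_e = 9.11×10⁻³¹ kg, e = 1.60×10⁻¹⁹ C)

v ≈ 1940 km/s

From qvB = mv²/r, v = qBr/m.
v = (1×1.60×10^-19)(0.0529)(2.09×10^-4) / (9.11×10^-31) = 1.94×10^6 m/s.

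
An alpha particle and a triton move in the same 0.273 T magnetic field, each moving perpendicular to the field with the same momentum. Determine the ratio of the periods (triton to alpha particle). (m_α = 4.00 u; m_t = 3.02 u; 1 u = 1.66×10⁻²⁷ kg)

T = 2πm/(qB) is independent of speed, so T₂/T₁ = (m₂/q₂)/(m₁/q₁).
T_{triton}/T_{alpha particle} = (5.01×10^-27/1e) / (6.64×10^-27/2e) = 1.51.

ratio ≈ 1.51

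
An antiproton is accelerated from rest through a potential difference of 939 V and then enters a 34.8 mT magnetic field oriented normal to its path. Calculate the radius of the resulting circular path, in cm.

r ≈ 12.7 cm

The kinetic energy gained is K = qV = (1×1.60×10^-19)(939) = 1.50×10^-16 J.
v = √(2K/m) = 4.24×10^5 m/s.
r = mv/(qB) = (1.67×10^-27)(4.24×10^5) / [(1×1.60×10^-19)(0.0348)] = 0.127 m.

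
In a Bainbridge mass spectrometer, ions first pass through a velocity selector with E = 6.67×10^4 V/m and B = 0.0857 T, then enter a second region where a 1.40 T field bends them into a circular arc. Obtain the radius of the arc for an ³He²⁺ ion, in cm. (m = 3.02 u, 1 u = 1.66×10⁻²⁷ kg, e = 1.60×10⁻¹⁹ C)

The selector passes v = E/B = 6.67×10^4/0.0857 = 7.78×10^5 m/s.
In the deflection region, r = mv/(qB₂) = (5.01×10^-27)(7.78×10^5) / [(2×1.60×10^-19)(1.40)] = 8.71×10^-3 m.

r ≈ 0.871 cm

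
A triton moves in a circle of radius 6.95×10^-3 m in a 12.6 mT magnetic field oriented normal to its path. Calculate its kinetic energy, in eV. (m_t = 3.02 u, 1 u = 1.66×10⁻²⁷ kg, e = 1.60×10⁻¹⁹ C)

K ≈ 0.122 eV

v = qBr/m = (1×1.60×10^-19)(0.0126)(6.95×10^-3) / (5.01×10^-27) = 2790 m/s.
K = ½mv² = 0.5·(5.01×10^-27)·(2790)² = 1.96×10^-20 J = 0.122 eV.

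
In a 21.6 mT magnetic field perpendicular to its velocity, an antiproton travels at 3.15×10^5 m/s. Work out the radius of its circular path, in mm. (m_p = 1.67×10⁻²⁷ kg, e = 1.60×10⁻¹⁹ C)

The magnetic force provides the centripetal force: qvB = mv²/r, so r = mv/(qB).
r = (1.67×10^-27 kg)(3.15×10^5 m/s) / [(1×1.60×10^-19 C)(0.0216 T)] = 0.152 m.

r ≈ 152 mm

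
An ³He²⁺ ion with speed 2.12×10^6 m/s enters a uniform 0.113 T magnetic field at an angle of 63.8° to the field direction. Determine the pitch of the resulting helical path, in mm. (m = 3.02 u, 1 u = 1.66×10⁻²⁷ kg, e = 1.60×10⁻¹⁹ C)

The velocity component along B is v∥ = v cos63.8° = 9.36×10^5 m/s.
The cyclotron period T = 2πm/(qB) = 8.71×10^-7 s is set by m, q, B alone.
Pitch = v∥·T = (9.36×10^5)(8.71×10^-7) = 0.815 m.

pitch ≈ 815 mm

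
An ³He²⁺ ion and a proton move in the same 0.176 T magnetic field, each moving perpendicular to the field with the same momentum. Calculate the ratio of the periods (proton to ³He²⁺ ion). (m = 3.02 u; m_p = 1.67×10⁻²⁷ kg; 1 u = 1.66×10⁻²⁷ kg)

ratio ≈ 0.666

T = 2πm/(qB) is independent of speed, so T₂/T₁ = (m₂/q₂)/(m₁/q₁).
T_{proton}/T_{³He²⁺ ion} = (1.67×10^-27/1e) / (5.01×10^-27/2e) = 0.666.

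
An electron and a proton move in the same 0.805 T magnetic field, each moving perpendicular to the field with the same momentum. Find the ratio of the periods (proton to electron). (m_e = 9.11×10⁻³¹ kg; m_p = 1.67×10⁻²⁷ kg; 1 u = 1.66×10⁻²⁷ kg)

ratio ≈ 1830

T = 2πm/(qB) is independent of speed, so T₂/T₁ = (m₂/q₂)/(m₁/q₁).
T_{proton}/T_{electron} = (1.67×10^-27/1e) / (9.11×10^-31/1e) = 1830.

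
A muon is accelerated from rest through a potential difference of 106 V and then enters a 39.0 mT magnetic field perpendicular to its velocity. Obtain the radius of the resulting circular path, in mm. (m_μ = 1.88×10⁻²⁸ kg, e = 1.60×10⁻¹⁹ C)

r ≈ 12.8 mm

The kinetic energy gained is K = qV = (1×1.60×10^-19)(106) = 1.70×10^-17 J.
v = √(2K/m) = 4.25×10^5 m/s.
r = mv/(qB) = (1.88×10^-28)(4.25×10^5) / [(1×1.60×10^-19)(0.0390)] = 0.0128 m.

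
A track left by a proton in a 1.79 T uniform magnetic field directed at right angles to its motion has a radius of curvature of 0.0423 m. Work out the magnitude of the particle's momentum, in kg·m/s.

Since qvB = mv²/r, the momentum p = mv = qBr.
p = (1×1.60×10^-19)(1.79)(0.0423) = 1.21×10^-20 kg·m/s.

p ≈ 1.21×10^-20 kg·m/s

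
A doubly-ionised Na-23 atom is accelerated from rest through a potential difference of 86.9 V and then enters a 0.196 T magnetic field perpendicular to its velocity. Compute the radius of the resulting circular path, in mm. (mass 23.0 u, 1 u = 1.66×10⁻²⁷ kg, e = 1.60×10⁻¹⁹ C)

The kinetic energy gained is K = qV = (2×1.60×10^-19)(86.9) = 2.78×10^-17 J.
v = √(2K/m) = 3.82×10^4 m/s.
r = mv/(qB) = (3.82×10^-26)(3.82×10^4) / [(2×1.60×10^-19)(0.196)] = 0.0232 m.

r ≈ 23.2 mm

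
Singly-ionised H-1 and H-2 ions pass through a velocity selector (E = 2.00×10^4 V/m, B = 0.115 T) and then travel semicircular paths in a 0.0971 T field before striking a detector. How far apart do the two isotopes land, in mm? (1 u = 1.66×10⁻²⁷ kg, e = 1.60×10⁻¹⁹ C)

Δd ≈ 37.2 mm

Both emerge at v = E/B₁ = 1.74×10^5 m/s.
r = mv/(qB₂), so r₁ = 0.0186 m and r₂ = 0.0372 m, giving Δr = 0.0186 m.
After a semicircle each ion lands a diameter 2r from the entry slit, so the separation is 2Δr = 0.0372 m.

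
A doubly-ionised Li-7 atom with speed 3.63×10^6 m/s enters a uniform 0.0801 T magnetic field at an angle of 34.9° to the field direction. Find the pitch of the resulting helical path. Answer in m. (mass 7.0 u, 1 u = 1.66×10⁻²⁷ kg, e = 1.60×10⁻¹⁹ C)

pitch ≈ 8.48 m

The velocity component along B is v∥ = v cos34.9° = 2.98×10^6 m/s.
The cyclotron period T = 2πm/(qB) = 2.85×10^-6 s is set by m, q, B alone.
Pitch = v∥·T = (2.98×10^6)(2.85×10^-6) = 8.48 m.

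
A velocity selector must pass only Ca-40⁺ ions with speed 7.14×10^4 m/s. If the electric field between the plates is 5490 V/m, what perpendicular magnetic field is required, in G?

B ≈ 769 G

qE = qvB ⇒ B = E/v = (5490) / (7.14×10^4) = 0.0769 T.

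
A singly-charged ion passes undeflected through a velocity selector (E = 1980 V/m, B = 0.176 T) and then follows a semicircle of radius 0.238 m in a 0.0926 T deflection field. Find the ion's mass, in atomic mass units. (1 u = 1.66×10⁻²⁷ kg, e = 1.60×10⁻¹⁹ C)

m ≈ 189 u

v = E/B₁ = 1.12×10^4 m/s.
From r = mv/(qB₂), m = qB₂r/v = (1×1.60×10^-19)(0.0926)(0.238) / (1.12×10^4) = 3.13×10^-25 kg.
In atomic mass units: m = 3.13×10^-25 / 1.66×10^-27 = 189 u.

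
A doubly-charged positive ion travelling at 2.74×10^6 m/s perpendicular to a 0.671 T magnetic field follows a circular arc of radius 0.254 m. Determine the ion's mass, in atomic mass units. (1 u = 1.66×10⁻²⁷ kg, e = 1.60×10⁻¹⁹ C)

m ≈ 12.0 u

qvB = mv²/r ⇒ m = qBr/v.
m = (2×1.60×10^-19)(0.671)(0.254) / (2.74×10^6) = 1.99×10^-26 kg = 12.0 u.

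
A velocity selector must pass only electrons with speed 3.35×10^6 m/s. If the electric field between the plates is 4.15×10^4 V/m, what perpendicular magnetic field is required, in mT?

B ≈ 12.4 mT

qE = qvB ⇒ B = E/v = (4.15×10^4) / (3.35×10^6) = 0.0124 T.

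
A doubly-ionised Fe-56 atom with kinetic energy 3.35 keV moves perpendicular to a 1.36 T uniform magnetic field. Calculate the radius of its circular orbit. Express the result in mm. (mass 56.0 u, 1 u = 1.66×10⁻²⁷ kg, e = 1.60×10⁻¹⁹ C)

Convert the energy: K = 3.35 keV = 5.36×10^-16 J.
v = √(2K/m) = √(2·5.36×10^-16/9.30×10^-26) = 1.07×10^5 m/s.
r = mv/(qB) = (9.30×10^-26)(1.07×10^5) / [(2×1.60×10^-19)(1.36)] = 0.0229 m.

r ≈ 22.9 mm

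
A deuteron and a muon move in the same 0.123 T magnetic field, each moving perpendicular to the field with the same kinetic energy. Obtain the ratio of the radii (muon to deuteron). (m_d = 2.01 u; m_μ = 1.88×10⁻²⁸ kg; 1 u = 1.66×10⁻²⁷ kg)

ratio ≈ 0.237

r = √(2mK)/(qB) ⇒ at equal K, r ∝ √m/q.
r_{muon}/r_{deuteron} = 0.237.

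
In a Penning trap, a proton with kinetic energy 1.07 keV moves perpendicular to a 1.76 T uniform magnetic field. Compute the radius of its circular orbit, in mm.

Convert the energy: K = 1.07 keV = 1.71×10^-16 J.
v = √(2K/m) = √(2·1.71×10^-16/1.67×10^-27) = 4.53×10^5 m/s.
r = mv/(qB) = (1.67×10^-27)(4.53×10^5) / [(1×1.60×10^-19)(1.76)] = 2.69×10^-3 m.

r ≈ 2.69 mm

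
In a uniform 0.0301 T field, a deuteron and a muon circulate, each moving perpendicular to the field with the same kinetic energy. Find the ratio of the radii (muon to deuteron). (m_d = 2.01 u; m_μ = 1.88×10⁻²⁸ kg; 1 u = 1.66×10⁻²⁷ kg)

ratio ≈ 0.237

r = √(2mK)/(qB) ⇒ at equal K, r ∝ √m/q.
r_{muon}/r_{deuteron} = 0.237.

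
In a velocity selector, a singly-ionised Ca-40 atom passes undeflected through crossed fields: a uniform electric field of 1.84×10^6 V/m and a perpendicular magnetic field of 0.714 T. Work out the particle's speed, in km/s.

v ≈ 2580 km/s

For zero net force, qE = qvB, so v = E/B.
v = (1.84×10^6) / (0.714) = 2.58×10^6 m/s.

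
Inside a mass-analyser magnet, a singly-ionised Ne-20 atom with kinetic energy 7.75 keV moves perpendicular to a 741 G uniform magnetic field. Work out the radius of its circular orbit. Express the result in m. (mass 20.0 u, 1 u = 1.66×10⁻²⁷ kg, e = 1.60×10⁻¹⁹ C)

r ≈ 0.765 m

Convert the energy: K = 7.75 keV = 1.24×10^-15 J.
v = √(2K/m) = √(2·1.24×10^-15/3.32×10^-26) = 2.73×10^5 m/s.
r = mv/(qB) = (3.32×10^-26)(2.73×10^5) / [(1×1.60×10^-19)(0.0741)] = 0.765 m.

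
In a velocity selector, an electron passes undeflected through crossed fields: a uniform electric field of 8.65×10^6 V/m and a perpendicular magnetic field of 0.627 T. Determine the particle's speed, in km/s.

v ≈ 13800 km/s

For zero net force, qE = qvB, so v = E/B.
v = (8.65×10^6) / (0.627) = 1.38×10^7 m/s.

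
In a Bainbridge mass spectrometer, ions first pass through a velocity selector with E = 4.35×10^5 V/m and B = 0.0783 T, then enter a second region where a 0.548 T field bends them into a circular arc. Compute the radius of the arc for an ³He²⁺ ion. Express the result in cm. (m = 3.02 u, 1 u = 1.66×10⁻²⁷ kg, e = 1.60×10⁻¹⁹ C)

The selector passes v = E/B = 4.35×10^5/0.0783 = 5.56×10^6 m/s.
In the deflection region, r = mv/(qB₂) = (5.01×10^-27)(5.56×10^6) / [(2×1.60×10^-19)(0.548)] = 0.159 m.

r ≈ 15.9 cm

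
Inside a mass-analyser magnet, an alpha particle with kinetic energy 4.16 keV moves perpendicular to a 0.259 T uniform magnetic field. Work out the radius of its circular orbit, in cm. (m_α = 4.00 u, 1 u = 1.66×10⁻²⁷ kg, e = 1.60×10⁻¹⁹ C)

r ≈ 3.59 cm

Convert the energy: K = 4.16 keV = 6.66×10^-16 J.
v = √(2K/m) = √(2·6.66×10^-16/6.64×10^-27) = 4.48×10^5 m/s.
r = mv/(qB) = (6.64×10^-27)(4.48×10^5) / [(2×1.60×10^-19)(0.259)] = 0.0359 m.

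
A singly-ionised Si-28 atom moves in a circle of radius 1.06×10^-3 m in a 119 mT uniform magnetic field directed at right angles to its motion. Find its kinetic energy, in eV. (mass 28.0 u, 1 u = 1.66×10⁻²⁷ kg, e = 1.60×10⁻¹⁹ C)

v = qBr/m = (1×1.60×10^-19)(0.119)(1.06×10^-3) / (4.65×10^-26) = 434 m/s.
K = ½mv² = 0.5·(4.65×10^-26)·(434)² = 4.38×10^-21 J = 0.0274 eV.

K ≈ 0.0274 eV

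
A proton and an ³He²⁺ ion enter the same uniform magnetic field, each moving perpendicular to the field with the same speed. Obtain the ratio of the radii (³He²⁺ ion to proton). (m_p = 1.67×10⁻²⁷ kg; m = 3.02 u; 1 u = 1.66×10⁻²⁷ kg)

ratio ≈ 1.50

r = mv/(qB) ⇒ at equal v, r ∝ m/q.
r_{³He²⁺ ion}/r_{proton} = 1.50.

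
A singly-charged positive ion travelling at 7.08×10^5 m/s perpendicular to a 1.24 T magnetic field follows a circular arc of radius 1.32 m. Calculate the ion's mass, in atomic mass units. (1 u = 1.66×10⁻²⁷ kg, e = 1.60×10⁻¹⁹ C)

qvB = mv²/r ⇒ m = qBr/v.
m = (1×1.60×10^-19)(1.24)(1.32) / (7.08×10^5) = 3.70×10^-25 kg = 223 u.

m ≈ 223 u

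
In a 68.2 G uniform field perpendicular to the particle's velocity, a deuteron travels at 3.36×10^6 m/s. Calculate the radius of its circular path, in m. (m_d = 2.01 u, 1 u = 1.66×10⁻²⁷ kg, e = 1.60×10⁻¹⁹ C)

The magnetic force provides the centripetal force: qvB = mv²/r, so r = mv/(qB).
r = (3.34×10^-27 kg)(3.36×10^6 m/s) / [(1×1.60×10^-19 C)(6.82×10^-3 T)] = 10.3 m.

r ≈ 10.3 m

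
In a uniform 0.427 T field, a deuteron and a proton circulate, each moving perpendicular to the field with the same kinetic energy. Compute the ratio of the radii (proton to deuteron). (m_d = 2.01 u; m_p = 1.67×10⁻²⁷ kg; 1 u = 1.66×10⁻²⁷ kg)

r = √(2mK)/(qB) ⇒ at equal K, r ∝ √m/q.
r_{proton}/r_{deuteron} = 0.707.

ratio ≈ 0.707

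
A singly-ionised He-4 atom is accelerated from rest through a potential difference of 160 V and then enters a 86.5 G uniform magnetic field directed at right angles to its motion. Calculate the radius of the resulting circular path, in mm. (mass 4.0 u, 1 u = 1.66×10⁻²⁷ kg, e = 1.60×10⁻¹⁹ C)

The kinetic energy gained is K = qV = (1×1.60×10^-19)(160) = 2.56×10^-17 J.
v = √(2K/m) = 8.78×10^4 m/s.
r = mv/(qB) = (6.64×10^-27)(8.78×10^4) / [(1×1.60×10^-19)(8.65×10^-3)] = 0.421 m.

r ≈ 421 mm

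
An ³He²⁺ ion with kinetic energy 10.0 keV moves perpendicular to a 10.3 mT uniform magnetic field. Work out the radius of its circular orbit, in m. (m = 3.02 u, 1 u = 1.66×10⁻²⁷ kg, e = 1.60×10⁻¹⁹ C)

r ≈ 1.22 m

Convert the energy: K = 10.0 keV = 1.60×10^-15 J.
v = √(2K/m) = √(2·1.60×10^-15/5.01×10^-27) = 7.99×10^5 m/s.
r = mv/(qB) = (5.01×10^-27)(7.99×10^5) / [(2×1.60×10^-19)(0.0103)] = 1.22 m.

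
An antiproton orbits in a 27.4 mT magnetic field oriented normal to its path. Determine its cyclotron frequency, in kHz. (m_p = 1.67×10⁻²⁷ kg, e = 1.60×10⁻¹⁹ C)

f = qB/(2πm) = (1×1.60×10^-19)(0.0274) / [2π(1.67×10^-27)] = 4.18×10^5 Hz.

f ≈ 418 kHz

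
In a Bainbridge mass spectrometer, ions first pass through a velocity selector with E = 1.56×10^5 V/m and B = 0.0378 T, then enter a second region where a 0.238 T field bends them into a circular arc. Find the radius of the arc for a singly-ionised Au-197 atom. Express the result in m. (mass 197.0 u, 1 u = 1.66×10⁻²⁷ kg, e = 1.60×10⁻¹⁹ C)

The selector passes v = E/B = 1.56×10^5/0.0378 = 4.13×10^6 m/s.
In the deflection region, r = mv/(qB₂) = (3.27×10^-25)(4.13×10^6) / [(1×1.60×10^-19)(0.238)] = 35.4 m.

r ≈ 35.4 m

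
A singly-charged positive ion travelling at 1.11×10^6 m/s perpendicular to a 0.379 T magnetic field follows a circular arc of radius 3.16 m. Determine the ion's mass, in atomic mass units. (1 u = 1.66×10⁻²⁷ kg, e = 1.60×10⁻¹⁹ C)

qvB = mv²/r ⇒ m = qBr/v.
m = (1×1.60×10^-19)(0.379)(3.16) / (1.11×10^6) = 1.73×10^-25 kg = 104 u.

m ≈ 104 u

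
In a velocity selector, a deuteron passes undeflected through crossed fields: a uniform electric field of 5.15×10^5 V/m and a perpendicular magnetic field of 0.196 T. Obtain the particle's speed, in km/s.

v ≈ 2630 km/s

For zero net force, qE = qvB, so v = E/B.
v = (5.15×10^5) / (0.196) = 2.63×10^6 m/s.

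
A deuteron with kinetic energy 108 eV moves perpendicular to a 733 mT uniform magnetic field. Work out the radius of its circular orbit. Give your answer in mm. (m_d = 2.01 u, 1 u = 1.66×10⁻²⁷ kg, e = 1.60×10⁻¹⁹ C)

r ≈ 2.90 mm

Convert the energy: K = 108 eV = 1.73×10^-17 J.
v = √(2K/m) = √(2·1.73×10^-17/3.34×10^-27) = 1.02×10^5 m/s.
r = mv/(qB) = (3.34×10^-27)(1.02×10^5) / [(1×1.60×10^-19)(0.733)] = 2.90×10^-3 m.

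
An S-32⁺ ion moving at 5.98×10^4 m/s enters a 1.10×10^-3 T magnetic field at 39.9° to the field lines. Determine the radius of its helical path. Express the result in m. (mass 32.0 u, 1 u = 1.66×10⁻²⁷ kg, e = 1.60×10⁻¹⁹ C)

Only the perpendicular component v⊥ = v sin39.9° = 3.84×10^4 m/s is bent by the field.
r = m v⊥ /(qB) = (5.31×10^-26)(3.84×10^4) / [(1×1.60×10^-19)(1.10×10^-3)] = 11.6 m.

r ≈ 11.6 m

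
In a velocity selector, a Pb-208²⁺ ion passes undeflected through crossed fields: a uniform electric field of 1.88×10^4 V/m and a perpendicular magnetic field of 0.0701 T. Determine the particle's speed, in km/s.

For zero net force, qE = qvB, so v = E/B.
v = (1.88×10^4) / (0.0701) = 2.68×10^5 m/s.

v ≈ 268 km/s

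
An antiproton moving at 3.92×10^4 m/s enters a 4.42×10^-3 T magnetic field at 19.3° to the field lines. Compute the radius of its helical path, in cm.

Only the perpendicular component v⊥ = v sin19.3° = 1.30×10^4 m/s is bent by the field.
r = m v⊥ /(qB) = (1.67×10^-27)(1.30×10^4) / [(1×1.60×10^-19)(4.42×10^-3)] = 0.0306 m.

r ≈ 3.06 cm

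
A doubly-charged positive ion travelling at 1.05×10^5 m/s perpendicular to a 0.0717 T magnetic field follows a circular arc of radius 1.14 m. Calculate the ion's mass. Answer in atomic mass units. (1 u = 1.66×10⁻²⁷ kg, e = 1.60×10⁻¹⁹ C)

m ≈ 150 u

qvB = mv²/r ⇒ m = qBr/v.
m = (2×1.60×10^-19)(0.0717)(1.14) / (1.05×10^5) = 2.49×10^-25 kg = 150 u.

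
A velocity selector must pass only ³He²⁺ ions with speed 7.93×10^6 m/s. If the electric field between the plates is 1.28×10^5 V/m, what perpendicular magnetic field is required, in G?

qE = qvB ⇒ B = E/v = (1.28×10^5) / (7.93×10^6) = 0.0161 T.

B ≈ 161 G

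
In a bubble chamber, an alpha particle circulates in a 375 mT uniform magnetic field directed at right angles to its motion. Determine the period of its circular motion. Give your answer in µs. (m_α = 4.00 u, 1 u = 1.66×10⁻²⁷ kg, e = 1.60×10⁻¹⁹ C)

The cyclotron period is independent of speed: T = 2πm/(qB).
T = 2π(6.64×10^-27) / [(2×1.60×10^-19)(0.375)] = 3.48×10^-7 s.

T ≈ 0.348 µs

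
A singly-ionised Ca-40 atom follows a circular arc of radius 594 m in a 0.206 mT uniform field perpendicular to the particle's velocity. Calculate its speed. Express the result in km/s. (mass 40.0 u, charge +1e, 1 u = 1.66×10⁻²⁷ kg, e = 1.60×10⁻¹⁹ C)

From qvB = mv²/r, v = qBr/m.
v = (1×1.60×10^-19)(2.06×10^-4)(594) / (6.64×10^-26) = 2.95×10^5 m/s.

v ≈ 295 km/s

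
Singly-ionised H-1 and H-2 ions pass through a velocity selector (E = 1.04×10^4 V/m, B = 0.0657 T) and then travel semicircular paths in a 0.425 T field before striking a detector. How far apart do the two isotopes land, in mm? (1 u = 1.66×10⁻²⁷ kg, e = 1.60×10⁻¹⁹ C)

Both emerge at v = E/B₁ = 1.58×10^5 m/s.
r = mv/(qB₂), so r₁ = 3.86×10^-3 m and r₂ = 7.73×10^-3 m, giving Δr = 3.86×10^-3 m.
After a semicircle each ion lands a diameter 2r from the entry slit, so the separation is 2Δr = 7.73×10^-3 m.

Δd ≈ 7.73 mm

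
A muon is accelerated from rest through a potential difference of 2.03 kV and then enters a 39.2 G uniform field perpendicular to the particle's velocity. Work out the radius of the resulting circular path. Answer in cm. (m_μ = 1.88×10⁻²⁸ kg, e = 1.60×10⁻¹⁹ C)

The kinetic energy gained is K = qV = (1×1.60×10^-19)(2030) = 3.25×10^-16 J.
v = √(2K/m) = 1.86×10^6 m/s.
r = mv/(qB) = (1.88×10^-28)(1.86×10^6) / [(1×1.60×10^-19)(3.92×10^-3)] = 0.557 m.

r ≈ 55.7 cm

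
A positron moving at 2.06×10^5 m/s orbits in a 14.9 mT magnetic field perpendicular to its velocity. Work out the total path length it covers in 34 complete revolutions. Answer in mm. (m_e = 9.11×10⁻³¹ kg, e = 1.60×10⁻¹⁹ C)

r = mv/(qB) = 7.87×10^-5 m, so one revolution covers 2πr = 4.95×10^-4 m.
In 34 revolutions: L = 34·2πr = 0.0168 m.

L ≈ 16.8 mm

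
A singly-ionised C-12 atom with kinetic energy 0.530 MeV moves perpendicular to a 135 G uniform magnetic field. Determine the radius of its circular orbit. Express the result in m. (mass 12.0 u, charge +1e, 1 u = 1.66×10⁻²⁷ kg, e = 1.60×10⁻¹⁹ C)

Convert the energy: K = 0.530 MeV = 8.48×10^-14 J.
v = √(2K/m) = √(2·8.48×10^-14/1.99×10^-26) = 2.92×10^6 m/s.
r = mv/(qB) = (1.99×10^-26)(2.92×10^6) / [(1×1.60×10^-19)(0.0135)] = 26.9 m.

r ≈ 26.9 m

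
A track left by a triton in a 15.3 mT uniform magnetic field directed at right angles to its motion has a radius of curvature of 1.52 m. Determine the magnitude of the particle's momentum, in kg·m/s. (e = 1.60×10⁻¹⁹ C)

Since qvB = mv²/r, the momentum p = mv = qBr.
p = (1×1.60×10^-19)(0.0153)(1.52) = 3.72×10^-21 kg·m/s.

p ≈ 3.72×10^-21 kg·m/s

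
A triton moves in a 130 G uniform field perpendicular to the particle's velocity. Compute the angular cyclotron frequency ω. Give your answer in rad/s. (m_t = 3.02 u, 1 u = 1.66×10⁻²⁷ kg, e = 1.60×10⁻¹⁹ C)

ω ≈ 4.15×10^5 rad/s

ω = qB/m = (1×1.60×10^-19)(0.0130) / (5.01×10^-27) = 4.15×10^5 rad/s.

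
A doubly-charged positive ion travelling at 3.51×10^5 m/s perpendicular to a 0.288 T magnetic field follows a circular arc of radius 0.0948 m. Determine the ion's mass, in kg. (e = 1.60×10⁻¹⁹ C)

qvB = mv²/r ⇒ m = qBr/v.
m = (2×1.60×10^-19)(0.288)(0.0948) / (3.51×10^5) = 2.49×10^-26 kg.

m ≈ 2.49×10^-26 kg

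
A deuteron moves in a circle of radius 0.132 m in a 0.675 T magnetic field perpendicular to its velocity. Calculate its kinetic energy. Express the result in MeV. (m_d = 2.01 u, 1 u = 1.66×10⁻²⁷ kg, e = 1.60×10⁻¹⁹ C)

K ≈ 0.190 MeV

v = qBr/m = (1×1.60×10^-19)(0.675)(0.132) / (3.34×10^-27) = 4.27×10^6 m/s.
K = ½mv² = 0.5·(3.34×10^-27)·(4.27×10^6)² = 3.05×10^-14 J = 0.190 MeV.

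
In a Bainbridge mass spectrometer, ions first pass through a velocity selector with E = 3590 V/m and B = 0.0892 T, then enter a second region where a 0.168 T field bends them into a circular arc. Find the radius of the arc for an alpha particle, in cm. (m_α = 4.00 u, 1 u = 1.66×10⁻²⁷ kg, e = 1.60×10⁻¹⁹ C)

r ≈ 0.497 cm

The selector passes v = E/B = 3590/0.0892 = 4.02×10^4 m/s.
In the deflection region, r = mv/(qB₂) = (6.64×10^-27)(4.02×10^4) / [(2×1.60×10^-19)(0.168)] = 4.97×10^-3 m.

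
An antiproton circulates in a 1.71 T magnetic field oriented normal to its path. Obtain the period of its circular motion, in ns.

T ≈ 38.4 ns

The cyclotron period is independent of speed: T = 2πm/(qB).
T = 2π(1.67×10^-27) / [(1×1.60×10^-19)(1.71)] = 3.84×10^-8 s.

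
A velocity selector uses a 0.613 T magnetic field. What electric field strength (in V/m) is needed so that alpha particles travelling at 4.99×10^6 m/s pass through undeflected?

qE = qvB ⇒ E = vB = (4.99×10^6)(0.613) = 3.06×10^6 V/m.

E ≈ 3.06×10^6 V/m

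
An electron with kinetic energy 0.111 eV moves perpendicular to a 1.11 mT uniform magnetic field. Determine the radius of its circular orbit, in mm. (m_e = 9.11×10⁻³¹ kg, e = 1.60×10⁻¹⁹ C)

r ≈ 1.01 mm

Convert the energy: K = 0.111 eV = 1.78×10^-20 J.
v = √(2K/m) = √(2·1.78×10^-20/9.11×10^-31) = 1.97×10^5 m/s.
r = mv/(qB) = (9.11×10^-31)(1.97×10^5) / [(1×1.60×10^-19)(1.11×10^-3)] = 1.01×10^-3 m.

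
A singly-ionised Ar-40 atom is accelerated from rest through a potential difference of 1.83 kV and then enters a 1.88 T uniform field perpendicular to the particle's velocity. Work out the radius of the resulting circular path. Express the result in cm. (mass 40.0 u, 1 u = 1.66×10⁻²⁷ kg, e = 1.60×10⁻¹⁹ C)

r ≈ 2.07 cm

The kinetic energy gained is K = qV = (1×1.60×10^-19)(1830) = 2.93×10^-16 J.
v = √(2K/m) = 9.39×10^4 m/s.
r = mv/(qB) = (6.64×10^-26)(9.39×10^4) / [(1×1.60×10^-19)(1.88)] = 0.0207 m.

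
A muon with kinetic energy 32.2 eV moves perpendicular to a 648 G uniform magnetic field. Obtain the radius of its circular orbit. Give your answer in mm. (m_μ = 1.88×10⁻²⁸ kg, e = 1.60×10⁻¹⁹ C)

Convert the energy: K = 32.2 eV = 5.15×10^-18 J.
v = √(2K/m) = √(2·5.15×10^-18/1.88×10^-28) = 2.34×10^5 m/s.
r = mv/(qB) = (1.88×10^-28)(2.34×10^5) / [(1×1.60×10^-19)(0.0648)] = 4.25×10^-3 m.

r ≈ 4.25 mm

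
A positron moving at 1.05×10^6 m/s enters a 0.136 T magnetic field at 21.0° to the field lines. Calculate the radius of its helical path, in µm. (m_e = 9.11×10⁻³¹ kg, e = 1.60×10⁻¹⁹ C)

Only the perpendicular component v⊥ = v sin21.0° = 3.76×10^5 m/s is bent by the field.
r = m v⊥ /(qB) = (9.11×10^-31)(3.76×10^5) / [(1×1.60×10^-19)(0.136)] = 1.58×10^-5 m.

r ≈ 15.8 µm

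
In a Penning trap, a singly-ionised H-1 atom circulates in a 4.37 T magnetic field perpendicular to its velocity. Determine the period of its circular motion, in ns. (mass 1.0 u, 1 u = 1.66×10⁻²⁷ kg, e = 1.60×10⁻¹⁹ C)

The cyclotron period is independent of speed: T = 2πm/(qB).
T = 2π(1.66×10^-27) / [(1×1.60×10^-19)(4.37)] = 1.49×10^-8 s.

T ≈ 14.9 ns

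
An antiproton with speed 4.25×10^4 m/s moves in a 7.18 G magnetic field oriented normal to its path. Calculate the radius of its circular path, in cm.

r ≈ 61.8 cm

The magnetic force provides the centripetal force: qvB = mv²/r, so r = mv/(qB).
r = (1.67×10^-27 kg)(4.25×10^4 m/s) / [(1×1.60×10^-19 C)(7.18×10^-4 T)] = 0.618 m.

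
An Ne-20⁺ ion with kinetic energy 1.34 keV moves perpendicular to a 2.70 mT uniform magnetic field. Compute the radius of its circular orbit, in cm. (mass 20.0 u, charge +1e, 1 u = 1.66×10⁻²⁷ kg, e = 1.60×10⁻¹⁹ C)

r ≈ 873 cm

Convert the energy: K = 1.34 keV = 2.14×10^-16 J.
v = √(2K/m) = √(2·2.14×10^-16/3.32×10^-26) = 1.14×10^5 m/s.
r = mv/(qB) = (3.32×10^-26)(1.14×10^5) / [(1×1.60×10^-19)(2.70×10^-3)] = 8.73 m.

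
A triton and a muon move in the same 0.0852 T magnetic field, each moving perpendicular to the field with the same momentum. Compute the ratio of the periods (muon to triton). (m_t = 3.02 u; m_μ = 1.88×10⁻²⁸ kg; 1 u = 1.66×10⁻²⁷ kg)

T = 2πm/(qB) is independent of speed, so T₂/T₁ = (m₂/q₂)/(m₁/q₁).
T_{muon}/T_{triton} = (1.88×10^-28/1e) / (5.01×10^-27/1e) = 0.0375.

ratio ≈ 0.0375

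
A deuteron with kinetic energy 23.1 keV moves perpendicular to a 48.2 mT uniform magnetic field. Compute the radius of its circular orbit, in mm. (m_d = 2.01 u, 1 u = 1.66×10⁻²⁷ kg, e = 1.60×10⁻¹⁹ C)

Convert the energy: K = 23.1 keV = 3.70×10^-15 J.
v = √(2K/m) = √(2·3.70×10^-15/3.34×10^-27) = 1.49×10^6 m/s.
r = mv/(qB) = (3.34×10^-27)(1.49×10^6) / [(1×1.60×10^-19)(0.0482)] = 0.644 m.

r ≈ 644 mm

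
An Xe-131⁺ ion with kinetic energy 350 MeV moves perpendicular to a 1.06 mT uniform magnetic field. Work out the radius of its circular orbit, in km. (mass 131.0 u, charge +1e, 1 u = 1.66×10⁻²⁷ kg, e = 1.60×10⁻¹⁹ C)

Convert the energy: K = 350 MeV = 5.60×10^-11 J.
v = √(2K/m) = √(2·5.60×10^-11/2.17×10^-25) = 2.27×10^7 m/s.
r = mv/(qB) = (2.17×10^-25)(2.27×10^7) / [(1×1.60×10^-19)(1.06×10^-3)] = 2.91×10^4 m.

r ≈ 29.1 km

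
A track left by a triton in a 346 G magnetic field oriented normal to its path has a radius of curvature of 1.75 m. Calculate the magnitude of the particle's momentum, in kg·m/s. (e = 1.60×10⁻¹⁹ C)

Since qvB = mv²/r, the momentum p = mv = qBr.
p = (1×1.60×10^-19)(0.0346)(1.75) = 9.69×10^-21 kg·m/s.

p ≈ 9.69×10^-21 kg·m/s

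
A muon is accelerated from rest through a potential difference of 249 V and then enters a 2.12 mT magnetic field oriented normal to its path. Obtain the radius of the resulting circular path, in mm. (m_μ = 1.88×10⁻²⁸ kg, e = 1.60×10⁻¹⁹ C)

r ≈ 361 mm

The kinetic energy gained is K = qV = (1×1.60×10^-19)(249) = 3.98×10^-17 J.
v = √(2K/m) = 6.51×10^5 m/s.
r = mv/(qB) = (1.88×10^-28)(6.51×10^5) / [(1×1.60×10^-19)(2.12×10^-3)] = 0.361 m.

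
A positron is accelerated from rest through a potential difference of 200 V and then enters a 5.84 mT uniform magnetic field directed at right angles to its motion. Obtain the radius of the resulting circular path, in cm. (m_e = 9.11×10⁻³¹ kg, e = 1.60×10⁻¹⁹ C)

r ≈ 0.817 cm

The kinetic energy gained is K = qV = (1×1.60×10^-19)(200) = 3.20×10^-17 J.
v = √(2K/m) = 8.38×10^6 m/s.
r = mv/(qB) = (9.11×10^-31)(8.38×10^6) / [(1×1.60×10^-19)(5.84×10^-3)] = 8.17×10^-3 m.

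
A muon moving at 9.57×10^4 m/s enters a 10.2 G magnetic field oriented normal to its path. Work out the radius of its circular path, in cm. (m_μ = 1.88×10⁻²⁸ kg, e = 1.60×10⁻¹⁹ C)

The magnetic force provides the centripetal force: qvB = mv²/r, so r = mv/(qB).
r = (1.88×10^-28 kg)(9.57×10^4 m/s) / [(1×1.60×10^-19 C)(1.02×10^-3 T)] = 0.110 m.

r ≈ 11.0 cm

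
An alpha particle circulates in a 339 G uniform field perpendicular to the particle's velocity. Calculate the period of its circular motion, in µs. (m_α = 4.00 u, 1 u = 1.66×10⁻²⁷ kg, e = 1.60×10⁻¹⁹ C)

The cyclotron period is independent of speed: T = 2πm/(qB).
T = 2π(6.64×10^-27) / [(2×1.60×10^-19)(0.0339)] = 3.85×10^-6 s.

T ≈ 3.85 µs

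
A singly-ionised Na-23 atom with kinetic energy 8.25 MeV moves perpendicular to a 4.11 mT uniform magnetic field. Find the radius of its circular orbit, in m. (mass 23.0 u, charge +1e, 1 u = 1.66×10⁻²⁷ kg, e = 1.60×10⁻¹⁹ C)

r ≈ 483 m

Convert the energy: K = 8.25 MeV = 1.32×10^-12 J.
v = √(2K/m) = √(2·1.32×10^-12/3.82×10^-26) = 8.32×10^6 m/s.
r = mv/(qB) = (3.82×10^-26)(8.32×10^6) / [(1×1.60×10^-19)(4.11×10^-3)] = 483 m.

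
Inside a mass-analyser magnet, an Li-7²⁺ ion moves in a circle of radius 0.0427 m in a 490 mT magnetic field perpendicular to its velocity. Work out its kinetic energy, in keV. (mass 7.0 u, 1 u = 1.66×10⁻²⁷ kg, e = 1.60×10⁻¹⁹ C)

v = qBr/m = (2×1.60×10^-19)(0.490)(0.0427) / (1.16×10^-26) = 5.76×10^5 m/s.
K = ½mv² = 0.5·(1.16×10^-26)·(5.76×10^5)² = 1.93×10^-15 J = 12.1 keV.

K ≈ 12.1 keV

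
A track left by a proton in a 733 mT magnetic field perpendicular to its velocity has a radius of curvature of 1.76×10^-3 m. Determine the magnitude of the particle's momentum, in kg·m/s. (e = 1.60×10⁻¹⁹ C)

p ≈ 2.06×10^-22 kg·m/s

Since qvB = mv²/r, the momentum p = mv = qBr.
p = (1×1.60×10^-19)(0.733)(1.76×10^-3) = 2.06×10^-22 kg·m/s.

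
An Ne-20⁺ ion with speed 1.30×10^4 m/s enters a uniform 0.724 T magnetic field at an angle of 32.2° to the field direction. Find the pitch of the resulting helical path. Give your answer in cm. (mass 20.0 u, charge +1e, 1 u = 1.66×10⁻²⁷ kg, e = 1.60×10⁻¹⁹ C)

pitch ≈ 1.98 cm

The velocity component along B is v∥ = v cos32.2° = 1.10×10^4 m/s.
The cyclotron period T = 2πm/(qB) = 1.80×10^-6 s is set by m, q, B alone.
Pitch = v∥·T = (1.10×10^4)(1.80×10^-6) = 0.0198 m.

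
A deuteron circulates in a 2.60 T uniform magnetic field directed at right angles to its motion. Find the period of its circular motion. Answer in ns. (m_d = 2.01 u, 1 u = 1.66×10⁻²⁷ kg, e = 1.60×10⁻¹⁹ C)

T ≈ 50.4 ns

The cyclotron period is independent of speed: T = 2πm/(qB).
T = 2π(3.34×10^-27) / [(1×1.60×10^-19)(2.60)] = 5.04×10^-8 s.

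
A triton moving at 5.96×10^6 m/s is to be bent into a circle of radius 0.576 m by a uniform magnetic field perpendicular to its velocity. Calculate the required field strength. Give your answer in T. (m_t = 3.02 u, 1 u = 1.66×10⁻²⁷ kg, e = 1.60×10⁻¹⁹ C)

qvB = mv²/r gives B = mv/(qr).
B = (5.01×10^-27)(5.96×10^6) / [(1×1.60×10^-19)(0.576)] = 0.324 T.

B ≈ 0.324 T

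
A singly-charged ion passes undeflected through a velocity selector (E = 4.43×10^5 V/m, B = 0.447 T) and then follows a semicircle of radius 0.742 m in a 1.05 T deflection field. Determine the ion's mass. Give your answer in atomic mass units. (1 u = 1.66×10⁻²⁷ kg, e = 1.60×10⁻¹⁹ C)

m ≈ 75.8 u

v = E/B₁ = 9.91×10^5 m/s.
From r = mv/(qB₂), m = qB₂r/v = (1×1.60×10^-19)(1.05)(0.742) / (9.91×10^5) = 1.26×10^-25 kg.
In atomic mass units: m = 1.26×10^-25 / 1.66×10^-27 = 75.8 u.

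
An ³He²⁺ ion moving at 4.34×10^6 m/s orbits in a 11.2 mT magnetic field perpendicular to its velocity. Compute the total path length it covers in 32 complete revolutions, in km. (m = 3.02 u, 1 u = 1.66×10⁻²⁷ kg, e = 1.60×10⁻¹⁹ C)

L ≈ 1.22 km

r = mv/(qB) = 6.07 m, so one revolution covers 2πr = 38.1 m.
In 32 revolutions: L = 32·2πr = 1220 m.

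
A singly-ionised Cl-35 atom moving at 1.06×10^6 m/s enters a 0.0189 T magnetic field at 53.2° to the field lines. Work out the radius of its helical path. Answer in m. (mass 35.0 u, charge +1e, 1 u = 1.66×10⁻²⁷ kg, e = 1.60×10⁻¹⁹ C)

Only the perpendicular component v⊥ = v sin53.2° = 8.49×10^5 m/s is bent by the field.
r = m v⊥ /(qB) = (5.81×10^-26)(8.49×10^5) / [(1×1.60×10^-19)(0.0189)] = 16.3 m.

r ≈ 16.3 m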